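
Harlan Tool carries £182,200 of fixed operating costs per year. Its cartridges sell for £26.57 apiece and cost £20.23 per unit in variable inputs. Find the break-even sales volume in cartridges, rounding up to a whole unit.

28,739 cartridges

Unit CM = price − variable cost = £26.57 − £20.23 = £6.34.
Break-even volume = fixed costs ÷ CM per unit = £182,200 ÷ £6.34 = 28,738.17, so 28,739 cartridges.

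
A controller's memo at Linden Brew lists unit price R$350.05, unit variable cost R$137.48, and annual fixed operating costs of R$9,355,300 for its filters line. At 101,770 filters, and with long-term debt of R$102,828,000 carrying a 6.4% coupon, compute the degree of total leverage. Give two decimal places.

3.80

Total contribution margin = 101,770 × R$212.57 = R$21,633,248.90.
Operating income = contribution − fixed costs = R$21,633,248.90 − R$9,355,300 = R$12,277,948.90. Interest = R$6,580,992.00, so EBIT − I = R$5,696,956.90.
DCL = contribution ÷ (EBIT − I) = R$21,633,248.90 ÷ R$5,696,956.90 = 3.7973.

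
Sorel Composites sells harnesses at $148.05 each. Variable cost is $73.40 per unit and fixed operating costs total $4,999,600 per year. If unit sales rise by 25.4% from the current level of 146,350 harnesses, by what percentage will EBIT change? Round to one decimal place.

+46.8%

Total contribution margin = 146,350 × $74.65 = $10,925,027.50.
Operating income = contribution − fixed costs = $10,925,027.50 − $4,999,600 = $5,925,427.50.
Degree of operating leverage = $10,925,027.50 / $5,925,427.50 = 1.8438.
So EBIT moves 1.8438 × (+25.4%) = +46.8%.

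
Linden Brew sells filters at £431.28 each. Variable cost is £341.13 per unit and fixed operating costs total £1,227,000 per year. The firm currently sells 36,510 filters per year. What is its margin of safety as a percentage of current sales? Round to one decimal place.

Contribution margin per unit = £431.28 − £341.13 = £90.15. Break-even units = £1,227,000 ÷ £90.15 = 13,610.65; break-even revenue = 13,610.65 × £431.28 = £5,870,000.67.
Current sales = 36,510 × £431.28 = £15,746,032.80.
Margin of safety = (£15,746,032.80 − £5,870,000.67) ÷ £15,746,032.80 = 62.7%.

62.7%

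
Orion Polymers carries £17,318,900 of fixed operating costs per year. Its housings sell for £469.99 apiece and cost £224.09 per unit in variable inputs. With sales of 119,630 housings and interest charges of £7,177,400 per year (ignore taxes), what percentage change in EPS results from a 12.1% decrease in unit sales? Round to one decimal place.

At 119,630 units, contribution = 119,630 × £245.90 = £29,417,017.00.
EBIT = £29,417,017.00 − £17,318,900 = £12,098,117.00.
After interest of £7,177,400.00, pre-tax earnings = £4,920,717.00.
DCL = total CM / (EBIT − I) = £29,417,017.00 / £4,920,717.00 = 5.9782.
EPS therefore changes by 5.9782 × (-12.1%) = -72.3%.

-72.3%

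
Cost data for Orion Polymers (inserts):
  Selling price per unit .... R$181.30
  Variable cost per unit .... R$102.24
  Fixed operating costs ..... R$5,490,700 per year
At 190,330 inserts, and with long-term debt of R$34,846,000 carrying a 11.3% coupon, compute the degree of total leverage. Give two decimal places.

At 190,330 units, contribution = 190,330 × R$79.06 = R$15,047,489.80.
Operating income = contribution − fixed costs = R$15,047,489.80 − R$5,490,700 = R$9,556,789.80. Interest = R$3,937,598.00, so EBIT − I = R$5,619,191.80.
Degree of total leverage = total CM / (EBIT − interest) = R$15,047,489.80 / R$5,619,191.80 = 2.6779.

2.68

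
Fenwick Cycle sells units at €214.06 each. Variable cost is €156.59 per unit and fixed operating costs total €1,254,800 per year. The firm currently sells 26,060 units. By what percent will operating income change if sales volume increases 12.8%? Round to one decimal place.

Total contribution margin = 26,060 × €57.47 = €1,497,668.20.
Operating income = contribution − fixed costs = €1,497,668.20 − €1,254,800 = €242,868.20.
So DOL = total CM / EBIT = €1,497,668.20 / €242,868.20 = 6.1666.
%ΔEBIT = DOL × %ΔSales = 6.1666 × +12.8% = +78.9%.

+78.9%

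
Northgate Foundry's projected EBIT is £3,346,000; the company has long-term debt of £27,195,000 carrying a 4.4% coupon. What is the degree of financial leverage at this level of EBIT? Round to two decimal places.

1.56

Interest = £1,196,580.00.
Degree of financial leverage = EBIT / (EBIT − interest) = £3,346,000 / £2,149,420.00 = 1.5567.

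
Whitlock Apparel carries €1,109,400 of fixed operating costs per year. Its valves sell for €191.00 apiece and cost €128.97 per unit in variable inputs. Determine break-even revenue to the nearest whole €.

Contribution margin per unit = €191.00 − €128.97 = €62.03, a CM ratio of €62.03 ÷ €191.00 = 0.3248.
Break-even revenue = fixed costs × price ÷ CM = €1,109,400 × €191.00 ÷ €62.03 = €3,416,015.

€3,416,015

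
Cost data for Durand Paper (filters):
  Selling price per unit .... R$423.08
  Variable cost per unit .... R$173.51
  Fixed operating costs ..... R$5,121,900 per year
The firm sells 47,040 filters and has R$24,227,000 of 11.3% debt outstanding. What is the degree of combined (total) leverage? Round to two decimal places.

3.03

At 47,040 units, contribution = 47,040 × R$249.57 = R$11,739,772.80.
EBIT = R$11,739,772.80 − R$5,121,900 = R$6,617,872.80. Interest = R$2,737,651.00.
DOL = R$11,739,772.80 ÷ R$6,617,872.80 = 1.7739; DFL = R$6,617,872.80 ÷ R$3,880,221.80 = 1.7055.
DCL = DOL × DFL = 1.7739 × 1.7055 = 3.0254.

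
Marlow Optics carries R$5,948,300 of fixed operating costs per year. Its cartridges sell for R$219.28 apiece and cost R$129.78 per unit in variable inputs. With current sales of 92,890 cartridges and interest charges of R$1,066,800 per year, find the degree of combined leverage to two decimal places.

6.40

Total contribution margin = 92,890 × R$89.50 = R$8,313,655.00.
Subtracting fixed costs: EBIT = R$8,313,655.00 − R$5,948,300 = R$2,365,355.00. Interest = R$1,066,800.00.
DOL = R$8,313,655.00 ÷ R$2,365,355.00 = 3.5148; DFL = R$2,365,355.00 ÷ R$1,298,555.00 = 1.8215.
Combined leverage = 3.5148 × 1.8215 = 6.4022.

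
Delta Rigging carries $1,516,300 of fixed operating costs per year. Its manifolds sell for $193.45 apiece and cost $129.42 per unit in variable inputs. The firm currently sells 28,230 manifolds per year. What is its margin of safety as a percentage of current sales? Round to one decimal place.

Each unit contributes $193.45 − $129.42 = $64.03. Break-even units = $1,516,300 ÷ $64.03 = 23,681.09; break-even revenue = 23,681.09 × $193.45 = $4,581,106.28.
Current sales = 28,230 × $193.45 = $5,461,093.50.
Margin of safety = ($5,461,093.50 − $4,581,106.28) ÷ $5,461,093.50 = 16.1%.

16.1%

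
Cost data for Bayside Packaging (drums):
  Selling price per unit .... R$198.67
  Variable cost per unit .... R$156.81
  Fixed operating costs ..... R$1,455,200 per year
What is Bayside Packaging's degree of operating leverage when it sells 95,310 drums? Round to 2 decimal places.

1.57

Contribution at this volume is 95,310 × R$41.86 = R$3,989,676.60.
Operating income = contribution − fixed costs = R$3,989,676.60 − R$1,455,200 = R$2,534,476.60.
DOL = contribution ÷ EBIT = R$3,989,676.60 ÷ R$2,534,476.60 = 1.5742.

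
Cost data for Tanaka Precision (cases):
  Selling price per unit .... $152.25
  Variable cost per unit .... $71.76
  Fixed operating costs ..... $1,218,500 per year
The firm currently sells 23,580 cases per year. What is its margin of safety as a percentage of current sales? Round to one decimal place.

35.8%

Contribution margin per unit = $152.25 − $71.76 = $80.49. Break-even units = $1,218,500 ÷ $80.49 = 15,138.53; break-even revenue = 15,138.53 × $152.25 = $2,304,840.66.
Actual sales revenue = 23,580 × $152.25 = $3,590,055.00.
Margin of safety = ($3,590,055.00 − $2,304,840.66) ÷ $3,590,055.00 = 35.8%.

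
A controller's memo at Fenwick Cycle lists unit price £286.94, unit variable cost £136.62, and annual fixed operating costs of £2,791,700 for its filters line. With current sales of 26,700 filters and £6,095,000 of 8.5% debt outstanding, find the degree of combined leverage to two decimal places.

5.70

At 26,700 units, contribution = 26,700 × £150.32 = £4,013,544.00.
Operating income = contribution − fixed costs = £4,013,544.00 − £2,791,700 = £1,221,844.00. Interest = £518,075.00, so EBIT − I = £703,769.00.
Degree of total leverage = total CM / (EBIT − interest) = £4,013,544.00 / £703,769.00 = 5.7029.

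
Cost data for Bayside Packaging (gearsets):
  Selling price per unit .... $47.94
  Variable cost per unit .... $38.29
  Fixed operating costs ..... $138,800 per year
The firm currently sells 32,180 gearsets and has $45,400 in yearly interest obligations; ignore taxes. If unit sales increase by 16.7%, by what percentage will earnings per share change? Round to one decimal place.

Total contribution margin = 32,180 × $9.65 = $310,537.00.
Subtracting fixed costs: EBIT = $310,537.00 − $138,800 = $171,737.00.
Interest = $45,400.00, so EBIT − I = $126,337.00.
Degree of combined leverage = contribution ÷ (EBIT − I) = $310,537.00 ÷ $126,337.00 = 2.4580.
EPS therefore changes by 2.4580 × (+16.7%) = +41.0%.

+41.0%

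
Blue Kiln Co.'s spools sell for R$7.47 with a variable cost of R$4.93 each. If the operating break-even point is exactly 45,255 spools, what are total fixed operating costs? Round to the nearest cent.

Contribution margin per unit = R$7.47 − R$4.93 = R$2.54.
Fixed costs = break-even units × CM = 45,255 × R$2.54 = R$114,947.70.

R$114,947.70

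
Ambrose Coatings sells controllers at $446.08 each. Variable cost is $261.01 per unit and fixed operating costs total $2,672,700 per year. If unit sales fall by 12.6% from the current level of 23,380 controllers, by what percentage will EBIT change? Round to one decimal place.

At 23,380 units, contribution = 23,380 × $185.07 = $4,326,936.60.
Operating income = contribution − fixed costs = $4,326,936.60 − $2,672,700 = $1,654,236.60.
So DOL = total CM / EBIT = $4,326,936.60 / $1,654,236.60 = 2.6157.
%ΔEBIT = DOL × %ΔSales = 2.6157 × -12.6% = -33.0%.

-33.0%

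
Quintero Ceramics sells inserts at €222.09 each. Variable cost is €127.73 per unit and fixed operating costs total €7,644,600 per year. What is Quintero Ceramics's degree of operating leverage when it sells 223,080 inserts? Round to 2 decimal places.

At 223,080 units, contribution = 223,080 × €94.36 = €21,049,828.80.
Subtracting fixed costs: EBIT = €21,049,828.80 − €7,644,600 = €13,405,228.80.
Degree of operating leverage = €21,049,828.80 / €13,405,228.80 = 1.5703.

1.57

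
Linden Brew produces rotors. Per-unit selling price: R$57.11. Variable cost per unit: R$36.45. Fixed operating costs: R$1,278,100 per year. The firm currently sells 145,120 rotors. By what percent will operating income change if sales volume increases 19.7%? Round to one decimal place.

At 145,120 units, contribution = 145,120 × R$20.66 = R$2,998,179.20.
Operating income = contribution − fixed costs = R$2,998,179.20 − R$1,278,100 = R$1,720,079.20.
DOL = contribution ÷ EBIT = R$2,998,179.20 ÷ R$1,720,079.20 = 1.7430.
Operating income changes by 1.7430 × +19.7% = +34.3%.

+34.3%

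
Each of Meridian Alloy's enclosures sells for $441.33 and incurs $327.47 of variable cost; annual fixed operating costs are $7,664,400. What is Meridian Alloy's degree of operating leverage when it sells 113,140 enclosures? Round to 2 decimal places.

2.47

Contribution at this volume is 113,140 × $113.86 = $12,882,120.40.
Operating income = contribution − fixed costs = $12,882,120.40 − $7,664,400 = $5,217,720.40.
DOL = contribution ÷ EBIT = $12,882,120.40 ÷ $5,217,720.40 = 2.4689.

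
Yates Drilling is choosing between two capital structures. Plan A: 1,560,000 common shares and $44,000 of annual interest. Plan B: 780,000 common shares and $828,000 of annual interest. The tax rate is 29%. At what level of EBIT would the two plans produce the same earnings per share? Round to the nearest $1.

At indifference, (EBIT − 44,000)(1 − t)/1,560,000 = (EBIT − 828,000)(1 − t)/780,000.
Cancelling (1 − t) and cross-multiplying: 780,000·(EBIT − 44,000) = 1,560,000·(EBIT − 828,000).
EBIT × (1,560,000 − 780,000) = 828,000 × 1,560,000 − 44,000 × 780,000 = 1,257,360,000,000, so EBIT = 1,257,360,000,000 ÷ 780,000 = 1,612,000.00.

$1,612,000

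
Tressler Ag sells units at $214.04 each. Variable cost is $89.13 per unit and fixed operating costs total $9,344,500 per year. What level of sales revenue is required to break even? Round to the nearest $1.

$16,012,303

Contribution margin per unit = $214.04 − $89.13 = $124.91, a CM ratio of $124.91 ÷ $214.04 = 0.5836.
Break-even revenue = fixed costs × price ÷ CM = $9,344,500 × $214.04 ÷ $124.91 = $16,012,303.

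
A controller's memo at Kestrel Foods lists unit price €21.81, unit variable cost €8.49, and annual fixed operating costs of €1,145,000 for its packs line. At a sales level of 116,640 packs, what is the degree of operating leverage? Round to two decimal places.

At 116,640 units, contribution = 116,640 × €13.32 = €1,553,644.80.
Operating income = contribution − fixed costs = €1,553,644.80 − €1,145,000 = €408,644.80.
DOL = contribution ÷ EBIT = €1,553,644.80 ÷ €408,644.80 = 3.8019.

3.80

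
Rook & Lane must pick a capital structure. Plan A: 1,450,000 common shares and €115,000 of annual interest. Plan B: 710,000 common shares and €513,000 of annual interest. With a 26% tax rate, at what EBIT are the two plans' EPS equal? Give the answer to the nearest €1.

At indifference, (EBIT − 115,000)(1 − t)/1,450,000 = (EBIT − 513,000)(1 − t)/710,000.
The (1 − t) factor cancels: (EBIT − 115,000) × 710,000 = (EBIT − 513,000) × 1,450,000.
EBIT × (1,450,000 − 710,000) = 513,000 × 1,450,000 − 115,000 × 710,000 = 662,200,000,000, so EBIT = 662,200,000,000 ÷ 740,000 = 894,864.86.

€894,865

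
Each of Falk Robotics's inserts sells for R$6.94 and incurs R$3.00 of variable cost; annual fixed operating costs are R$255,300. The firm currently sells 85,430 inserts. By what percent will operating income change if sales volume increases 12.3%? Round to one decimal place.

Total contribution margin = 85,430 × R$3.94 = R$336,594.20.
Operating income = contribution − fixed costs = R$336,594.20 − R$255,300 = R$81,294.20.
Degree of operating leverage = R$336,594.20 / R$81,294.20 = 4.1404.
So EBIT moves 4.1404 × (+12.3%) = +50.9%.

+50.9%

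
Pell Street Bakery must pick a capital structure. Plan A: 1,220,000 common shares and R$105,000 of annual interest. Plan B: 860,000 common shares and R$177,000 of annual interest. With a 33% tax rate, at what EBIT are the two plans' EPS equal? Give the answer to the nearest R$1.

R$349,000

Set EPS_A = EPS_B: (EBIT − R$105,000)(1 − 0.33) ÷ 1,220,000 = (EBIT − R$177,000)(1 − 0.33) ÷ 860,000.
Cancelling (1 − t) and cross-multiplying: 860,000·(EBIT − 105,000) = 1,220,000·(EBIT − 177,000).
Solving, EBIT = (177,000·1,220,000 − 105,000·860,000) / (1,220,000 − 860,000) = 125,640,000,000 / 360,000 = 349,000.00.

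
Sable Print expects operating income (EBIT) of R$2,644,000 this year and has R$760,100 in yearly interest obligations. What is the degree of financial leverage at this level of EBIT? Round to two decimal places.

Annual interest charges come to R$760,100.00.
DFL = EBIT ÷ (EBIT − I) = R$2,644,000 ÷ (R$2,644,000 − R$760,100.00) = R$2,644,000 ÷ R$1,883,900.00 = 1.4035.

1.40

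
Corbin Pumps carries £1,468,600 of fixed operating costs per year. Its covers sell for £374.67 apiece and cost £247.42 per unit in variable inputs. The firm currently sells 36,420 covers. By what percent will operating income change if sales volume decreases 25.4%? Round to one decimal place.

Contribution at this volume is 36,420 × £127.25 = £4,634,445.00.
Operating income = contribution − fixed costs = £4,634,445.00 − £1,468,600 = £3,165,845.00.
So DOL = total CM / EBIT = £4,634,445.00 / £3,165,845.00 = 1.4639.
So EBIT moves 1.4639 × (-25.4%) = -37.2%.

-37.2%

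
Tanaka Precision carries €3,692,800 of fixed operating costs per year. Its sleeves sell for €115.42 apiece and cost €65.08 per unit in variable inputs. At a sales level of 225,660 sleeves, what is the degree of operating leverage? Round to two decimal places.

1.48

At 225,660 units, contribution = 225,660 × €50.34 = €11,359,724.40.
EBIT = €11,359,724.40 − €3,692,800 = €7,666,924.40.
So DOL = total CM / EBIT = €11,359,724.40 / €7,666,924.40 = 1.4817.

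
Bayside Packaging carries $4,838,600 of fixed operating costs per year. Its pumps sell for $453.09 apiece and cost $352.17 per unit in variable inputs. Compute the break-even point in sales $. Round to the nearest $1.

$21,723,358

CM per unit = $453.09 − $352.17 = $100.92; CM ratio = $100.92 / $453.09 = 0.2227.
Break-even revenue = fixed costs × price ÷ CM = $4,838,600 × $453.09 ÷ $100.92 = $21,723,358.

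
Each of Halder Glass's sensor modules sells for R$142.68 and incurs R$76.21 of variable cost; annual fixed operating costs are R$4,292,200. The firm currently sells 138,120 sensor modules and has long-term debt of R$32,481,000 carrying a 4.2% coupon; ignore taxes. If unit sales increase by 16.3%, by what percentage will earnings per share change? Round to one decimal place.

+42.5%

Contribution at this volume is 138,120 × R$66.47 = R$9,180,836.40.
Subtracting fixed costs: EBIT = R$9,180,836.40 − R$4,292,200 = R$4,888,636.40.
Interest = R$1,364,202.00, so EBIT − I = R$3,524,434.40.
Degree of combined leverage = contribution ÷ (EBIT − I) = R$9,180,836.40 ÷ R$3,524,434.40 = 2.6049.
%ΔEPS = DCL × %ΔSales = 2.6049 × +16.3% = +42.5%.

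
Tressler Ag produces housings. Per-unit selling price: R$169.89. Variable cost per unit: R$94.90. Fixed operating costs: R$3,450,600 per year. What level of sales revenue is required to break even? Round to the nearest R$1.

R$7,817,341

Contribution margin per unit = R$169.89 − R$94.90 = R$74.99, a CM ratio of R$74.99 ÷ R$169.89 = 0.4414.
Break-even revenue = fixed costs × price ÷ CM = R$3,450,600 × R$169.89 ÷ R$74.99 = R$7,817,341.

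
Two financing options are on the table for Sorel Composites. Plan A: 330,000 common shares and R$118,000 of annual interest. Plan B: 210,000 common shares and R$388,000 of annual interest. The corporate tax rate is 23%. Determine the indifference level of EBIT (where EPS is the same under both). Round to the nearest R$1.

At indifference, (EBIT − 118,000)(1 − t)/330,000 = (EBIT − 388,000)(1 − t)/210,000.
The (1 − t) factor cancels: (EBIT − 118,000) × 210,000 = (EBIT − 388,000) × 330,000.
Solving, EBIT = (388,000·330,000 − 118,000·210,000) / (330,000 − 210,000) = 103,260,000,000 / 120,000 = 860,500.00.

R$860,500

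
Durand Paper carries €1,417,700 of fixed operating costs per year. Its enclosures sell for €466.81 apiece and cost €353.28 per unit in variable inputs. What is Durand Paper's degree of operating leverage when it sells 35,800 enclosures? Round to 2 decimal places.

1.54

Total contribution margin = 35,800 × €113.53 = €4,064,374.00.
Subtracting fixed costs: EBIT = €4,064,374.00 − €1,417,700 = €2,646,674.00.
Degree of operating leverage = €4,064,374.00 / €2,646,674.00 = 1.5357.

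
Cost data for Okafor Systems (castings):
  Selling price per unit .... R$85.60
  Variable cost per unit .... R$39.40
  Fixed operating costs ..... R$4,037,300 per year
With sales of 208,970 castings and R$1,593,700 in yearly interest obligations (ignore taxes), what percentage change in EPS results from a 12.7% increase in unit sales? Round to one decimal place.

+30.5%

Total contribution margin = 208,970 × R$46.20 = R$9,654,414.00.
Operating income = contribution − fixed costs = R$9,654,414.00 − R$4,037,300 = R$5,617,114.00.
After interest of R$1,593,700.00, pre-tax earnings = R$4,023,414.00.
Degree of combined leverage = contribution ÷ (EBIT − I) = R$9,654,414.00 ÷ R$4,023,414.00 = 2.3996.
%ΔEPS = DCL × %ΔSales = 2.3996 × +12.7% = +30.5%.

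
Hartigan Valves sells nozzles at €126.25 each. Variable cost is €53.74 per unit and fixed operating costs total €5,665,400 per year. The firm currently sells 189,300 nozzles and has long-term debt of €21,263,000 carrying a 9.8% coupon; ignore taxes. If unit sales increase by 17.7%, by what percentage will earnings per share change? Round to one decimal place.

Total contribution margin = 189,300 × €72.51 = €13,726,143.00.
Subtracting fixed costs: EBIT = €13,726,143.00 − €5,665,400 = €8,060,743.00.
After interest of €2,083,774.00, pre-tax earnings = €5,976,969.00.
DCL = total CM / (EBIT − I) = €13,726,143.00 / €5,976,969.00 = 2.2965.
EPS therefore changes by 2.2965 × (+17.7%) = +40.6%.

+40.6%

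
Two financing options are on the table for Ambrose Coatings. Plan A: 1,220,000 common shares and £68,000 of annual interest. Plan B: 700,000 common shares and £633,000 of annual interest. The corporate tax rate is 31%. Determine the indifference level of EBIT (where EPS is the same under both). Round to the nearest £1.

£1,393,577

At indifference, (EBIT − 68,000)(1 − t)/1,220,000 = (EBIT − 633,000)(1 − t)/700,000.
The (1 − t) factor cancels: (EBIT − 68,000) × 700,000 = (EBIT − 633,000) × 1,220,000.
Solving, EBIT = (633,000·1,220,000 − 68,000·700,000) / (1,220,000 − 700,000) = 724,660,000,000 / 520,000 = 1,393,576.92.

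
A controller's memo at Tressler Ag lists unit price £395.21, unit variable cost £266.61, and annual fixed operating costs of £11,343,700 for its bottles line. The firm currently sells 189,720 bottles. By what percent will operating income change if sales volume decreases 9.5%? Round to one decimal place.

Contribution at this volume is 189,720 × £128.60 = £24,397,992.00.
Subtracting fixed costs: EBIT = £24,397,992.00 − £11,343,700 = £13,054,292.00.
DOL = contribution ÷ EBIT = £24,397,992.00 ÷ £13,054,292.00 = 1.8690.
Operating income changes by 1.8690 × -9.5% = -17.8%.

-17.8%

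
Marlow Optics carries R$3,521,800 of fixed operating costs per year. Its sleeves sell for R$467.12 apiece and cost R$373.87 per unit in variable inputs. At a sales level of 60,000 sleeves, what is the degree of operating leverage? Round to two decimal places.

Total contribution margin = 60,000 × R$93.25 = R$5,595,000.00.
Subtracting fixed costs: EBIT = R$5,595,000.00 − R$3,521,800 = R$2,073,200.00.
Degree of operating leverage = R$5,595,000.00 / R$2,073,200.00 = 2.6987.

2.70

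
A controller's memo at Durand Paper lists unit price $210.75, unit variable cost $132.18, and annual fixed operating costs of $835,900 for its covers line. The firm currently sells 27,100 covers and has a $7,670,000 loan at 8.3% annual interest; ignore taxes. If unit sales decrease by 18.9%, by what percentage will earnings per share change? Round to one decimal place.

-61.3%

Total contribution margin = 27,100 × $78.57 = $2,129,247.00.
Subtracting fixed costs: EBIT = $2,129,247.00 − $835,900 = $1,293,347.00.
Interest = $636,610.00, so EBIT − I = $656,737.00.
Degree of combined leverage = contribution ÷ (EBIT − I) = $2,129,247.00 ÷ $656,737.00 = 3.2422.
%ΔEPS = DCL × %ΔSales = 3.2422 × -18.9% = -61.3%.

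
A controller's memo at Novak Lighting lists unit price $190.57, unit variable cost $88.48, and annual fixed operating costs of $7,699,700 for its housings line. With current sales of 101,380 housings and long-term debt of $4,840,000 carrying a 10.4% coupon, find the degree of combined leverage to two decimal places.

Total contribution margin = 101,380 × $102.09 = $10,349,884.20.
EBIT = $10,349,884.20 − $7,699,700 = $2,650,184.20. Interest = $503,360.00, so EBIT − I = $2,146,824.20.
Degree of total leverage = total CM / (EBIT − interest) = $10,349,884.20 / $2,146,824.20 = 4.8210.

4.82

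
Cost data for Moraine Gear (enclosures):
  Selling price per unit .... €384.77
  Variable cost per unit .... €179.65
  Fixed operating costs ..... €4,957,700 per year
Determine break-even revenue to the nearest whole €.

€9,299,796

Contribution margin per unit = €384.77 − €179.65 = €205.12, a CM ratio of €205.12 ÷ €384.77 = 0.5331.
Break-even sales = FC ÷ CM ratio = €4,957,700 × €384.77 / €205.12 = €9,299,796.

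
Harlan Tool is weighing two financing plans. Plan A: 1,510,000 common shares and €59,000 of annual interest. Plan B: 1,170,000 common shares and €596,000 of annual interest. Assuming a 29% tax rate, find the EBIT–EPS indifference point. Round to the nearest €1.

Set EPS_A = EPS_B: (EBIT − €59,000)(1 − 0.29) ÷ 1,510,000 = (EBIT − €596,000)(1 − 0.29) ÷ 1,170,000.
The (1 − t) factor cancels: (EBIT − 59,000) × 1,170,000 = (EBIT − 596,000) × 1,510,000.
EBIT × (1,510,000 − 1,170,000) = 596,000 × 1,510,000 − 59,000 × 1,170,000 = 830,930,000,000, so EBIT = 830,930,000,000 ÷ 340,000 = 2,443,911.76.

€2,443,912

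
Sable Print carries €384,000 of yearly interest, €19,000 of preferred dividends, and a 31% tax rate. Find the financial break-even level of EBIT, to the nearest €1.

Grossing the preferred dividend up to pre-tax terms: €19,000 / (1 − 0.31) = €27,536.23.
EPS = 0 when EBIT covers interest plus the pre-tax preferred burden: €384,000 + €27,536.23 = €411,536.23.

€411,536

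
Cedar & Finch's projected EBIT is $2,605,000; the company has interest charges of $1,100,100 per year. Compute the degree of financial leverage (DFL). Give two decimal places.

Annual interest charges come to $1,100,100.00.
Degree of financial leverage = EBIT / (EBIT − interest) = $2,605,000 / $1,504,900.00 = 1.7310.

1.73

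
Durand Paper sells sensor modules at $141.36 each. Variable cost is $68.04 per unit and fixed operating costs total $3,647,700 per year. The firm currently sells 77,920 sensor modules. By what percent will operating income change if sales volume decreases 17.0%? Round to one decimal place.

-47.0%

Total contribution margin = 77,920 × $73.32 = $5,713,094.40.
EBIT = $5,713,094.40 − $3,647,700 = $2,065,394.40.
DOL = contribution ÷ EBIT = $5,713,094.40 ÷ $2,065,394.40 = 2.7661.
%ΔEBIT = DOL × %ΔSales = 2.7661 × -17.0% = -47.0%.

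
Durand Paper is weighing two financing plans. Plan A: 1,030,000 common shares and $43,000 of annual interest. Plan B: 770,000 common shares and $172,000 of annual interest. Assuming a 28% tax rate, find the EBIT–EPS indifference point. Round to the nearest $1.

$554,038

At indifference, (EBIT − 43,000)(1 − t)/1,030,000 = (EBIT − 172,000)(1 − t)/770,000.
Cancelling (1 − t) and cross-multiplying: 770,000·(EBIT − 43,000) = 1,030,000·(EBIT − 172,000).
Solving, EBIT = (172,000·1,030,000 − 43,000·770,000) / (1,030,000 − 770,000) = 144,050,000,000 / 260,000 = 554,038.46.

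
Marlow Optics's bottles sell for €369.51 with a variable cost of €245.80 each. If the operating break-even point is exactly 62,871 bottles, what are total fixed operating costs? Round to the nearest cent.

Contribution margin per unit = €369.51 − €245.80 = €123.71.
Since BE = FC / CM, FC = 62,871 × €123.71 = €7,777,771.41.

€7,777,771.41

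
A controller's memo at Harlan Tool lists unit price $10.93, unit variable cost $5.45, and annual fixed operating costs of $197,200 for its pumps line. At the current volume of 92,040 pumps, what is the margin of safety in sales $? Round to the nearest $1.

Contribution margin per unit = $10.93 − $5.45 = $5.48. Break-even units = $197,200 ÷ $5.48 = 35,985.40; break-even revenue = 35,985.40 × $10.93 = $393,320.44.
Actual sales revenue = 92,040 × $10.93 = $1,005,997.20.
Margin of safety = $1,005,997.20 − $393,320.44 = $612,677.

$612,677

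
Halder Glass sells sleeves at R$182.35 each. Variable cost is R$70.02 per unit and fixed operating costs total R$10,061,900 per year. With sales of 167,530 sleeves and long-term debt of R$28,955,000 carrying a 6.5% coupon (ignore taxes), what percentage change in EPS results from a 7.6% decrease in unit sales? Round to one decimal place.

-20.8%

Contribution at this volume is 167,530 × R$112.33 = R$18,818,644.90.
Operating income = contribution − fixed costs = R$18,818,644.90 − R$10,061,900 = R$8,756,744.90.
After interest of R$1,882,075.00, pre-tax earnings = R$6,874,669.90.
Degree of combined leverage = contribution ÷ (EBIT − I) = R$18,818,644.90 ÷ R$6,874,669.90 = 2.7374.
EPS therefore changes by 2.7374 × (-7.6%) = -20.8%.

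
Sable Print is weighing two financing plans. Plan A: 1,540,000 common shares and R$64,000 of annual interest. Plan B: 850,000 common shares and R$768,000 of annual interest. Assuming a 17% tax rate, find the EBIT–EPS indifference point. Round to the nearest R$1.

R$1,635,246

Set EPS_A = EPS_B: (EBIT − R$64,000)(1 − 0.17) ÷ 1,540,000 = (EBIT − R$768,000)(1 − 0.17) ÷ 850,000.
The (1 − t) factor cancels: (EBIT − 64,000) × 850,000 = (EBIT − 768,000) × 1,540,000.
EBIT × (1,540,000 − 850,000) = 768,000 × 1,540,000 − 64,000 × 850,000 = 1,128,320,000,000, so EBIT = 1,128,320,000,000 ÷ 690,000 = 1,635,246.38.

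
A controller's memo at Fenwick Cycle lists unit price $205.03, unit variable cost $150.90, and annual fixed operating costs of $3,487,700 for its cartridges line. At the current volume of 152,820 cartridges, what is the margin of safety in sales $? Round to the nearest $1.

$18,122,207

Contribution margin per unit = $205.03 − $150.90 = $54.13. Break-even units = $3,487,700 ÷ $54.13 = 64,431.92; break-even revenue = 64,431.92 × $205.03 = $13,210,477.20.
Actual sales revenue = 152,820 × $205.03 = $31,332,684.60.
Margin of safety = $31,332,684.60 − $13,210,477.20 = $18,122,207.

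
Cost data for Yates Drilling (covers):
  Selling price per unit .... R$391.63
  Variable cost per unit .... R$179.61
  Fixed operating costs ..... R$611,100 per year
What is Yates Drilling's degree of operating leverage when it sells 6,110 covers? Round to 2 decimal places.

At 6,110 units, contribution = 6,110 × R$212.02 = R$1,295,442.20.
EBIT = R$1,295,442.20 − R$611,100 = R$684,342.20.
DOL = contribution ÷ EBIT = R$1,295,442.20 ÷ R$684,342.20 = 1.8930.

1.89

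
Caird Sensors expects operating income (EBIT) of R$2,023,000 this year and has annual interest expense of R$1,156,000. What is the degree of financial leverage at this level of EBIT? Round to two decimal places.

2.33

Interest = R$1,156,000.00.
Degree of financial leverage = EBIT / (EBIT − interest) = R$2,023,000 / R$867,000.00 = 2.3333.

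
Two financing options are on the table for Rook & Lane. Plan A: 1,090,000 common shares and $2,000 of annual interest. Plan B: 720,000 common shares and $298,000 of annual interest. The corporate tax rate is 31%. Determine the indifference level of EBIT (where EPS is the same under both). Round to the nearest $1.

Set EPS_A = EPS_B: (EBIT − $2,000)(1 − 0.31) ÷ 1,090,000 = (EBIT − $298,000)(1 − 0.31) ÷ 720,000.
Cancelling (1 − t) and cross-multiplying: 720,000·(EBIT − 2,000) = 1,090,000·(EBIT − 298,000).
Solving, EBIT = (298,000·1,090,000 − 2,000·720,000) / (1,090,000 − 720,000) = 323,380,000,000 / 370,000 = 874,000.00.

$874,000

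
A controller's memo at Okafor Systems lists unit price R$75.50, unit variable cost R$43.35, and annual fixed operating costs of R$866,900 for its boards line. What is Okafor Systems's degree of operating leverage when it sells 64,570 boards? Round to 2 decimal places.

Contribution at this volume is 64,570 × R$32.15 = R$2,075,925.50.
Subtracting fixed costs: EBIT = R$2,075,925.50 − R$866,900 = R$1,209,025.50.
Degree of operating leverage = R$2,075,925.50 / R$1,209,025.50 = 1.7170.

1.72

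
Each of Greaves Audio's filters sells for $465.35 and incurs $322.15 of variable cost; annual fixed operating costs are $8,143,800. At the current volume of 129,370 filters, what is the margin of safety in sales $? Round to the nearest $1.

$33,737,823

Contribution margin per unit = $465.35 − $322.15 = $143.20. Break-even units = $8,143,800 ÷ $143.20 = 56,870.11; break-even revenue = 56,870.11 × $465.35 = $26,464,506.49.
Current sales = 129,370 × $465.35 = $60,202,329.50.
Margin of safety = $60,202,329.50 − $26,464,506.49 = $33,737,823.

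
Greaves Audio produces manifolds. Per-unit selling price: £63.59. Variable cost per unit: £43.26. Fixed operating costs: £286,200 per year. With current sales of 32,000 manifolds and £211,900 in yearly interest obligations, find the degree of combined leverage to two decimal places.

Total contribution margin = 32,000 × £20.33 = £650,560.00.
Operating income = contribution − fixed costs = £650,560.00 − £286,200 = £364,360.00. Interest = £211,900.00, so EBIT − I = £152,460.00.
Degree of total leverage = total CM / (EBIT − interest) = £650,560.00 / £152,460.00 = 4.2671.

4.27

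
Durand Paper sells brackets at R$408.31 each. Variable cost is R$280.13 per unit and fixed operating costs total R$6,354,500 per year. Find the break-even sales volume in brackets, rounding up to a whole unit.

Contribution margin per unit = R$408.31 − R$280.13 = R$128.18.
Break-even volume = fixed costs ÷ CM per unit = R$6,354,500 ÷ R$128.18 = 49,574.82, so 49,575 brackets.

49,575 brackets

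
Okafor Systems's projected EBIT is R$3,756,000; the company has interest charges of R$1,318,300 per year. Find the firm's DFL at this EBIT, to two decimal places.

1.54

Annual interest charges come to R$1,318,300.00.
DFL = EBIT ÷ (EBIT − I) = R$3,756,000 ÷ (R$3,756,000 − R$1,318,300.00) = R$3,756,000 ÷ R$2,437,700.00 = 1.5408.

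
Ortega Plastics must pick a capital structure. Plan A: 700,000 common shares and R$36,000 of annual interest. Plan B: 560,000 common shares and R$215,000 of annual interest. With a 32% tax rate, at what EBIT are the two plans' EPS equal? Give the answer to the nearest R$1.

R$931,000

Set EPS_A = EPS_B: (EBIT − R$36,000)(1 − 0.32) ÷ 700,000 = (EBIT − R$215,000)(1 − 0.32) ÷ 560,000.
Cancelling (1 − t) and cross-multiplying: 560,000·(EBIT − 36,000) = 700,000·(EBIT − 215,000).
EBIT × (700,000 − 560,000) = 215,000 × 700,000 − 36,000 × 560,000 = 130,340,000,000, so EBIT = 130,340,000,000 ÷ 140,000 = 931,000.00.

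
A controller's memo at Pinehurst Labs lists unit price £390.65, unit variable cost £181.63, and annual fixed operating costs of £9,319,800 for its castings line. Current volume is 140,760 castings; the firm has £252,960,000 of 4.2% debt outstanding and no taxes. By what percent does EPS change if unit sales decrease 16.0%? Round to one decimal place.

-49.7%

Total contribution margin = 140,760 × £209.02 = £29,421,655.20.
Operating income = contribution − fixed costs = £29,421,655.20 − £9,319,800 = £20,101,855.20.
After interest of £10,624,320.00, pre-tax earnings = £9,477,535.20.
DCL = total CM / (EBIT − I) = £29,421,655.20 / £9,477,535.20 = 3.1044.
EPS therefore changes by 3.1044 × (-16.0%) = -49.7%.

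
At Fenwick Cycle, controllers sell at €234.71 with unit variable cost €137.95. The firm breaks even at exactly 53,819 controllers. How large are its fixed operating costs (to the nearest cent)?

Contribution margin per unit = €234.71 − €137.95 = €96.76.
Since BE = FC / CM, FC = 53,819 × €96.76 = €5,207,526.44.

€5,207,526.44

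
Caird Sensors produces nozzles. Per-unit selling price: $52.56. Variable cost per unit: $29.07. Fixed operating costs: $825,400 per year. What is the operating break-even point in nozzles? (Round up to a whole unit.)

35,139 nozzles

Each unit contributes $52.56 − $29.07 = $23.49.
Units to break even: $825,400 ÷ $23.49 = 35,138.36, rounded up to 35,139.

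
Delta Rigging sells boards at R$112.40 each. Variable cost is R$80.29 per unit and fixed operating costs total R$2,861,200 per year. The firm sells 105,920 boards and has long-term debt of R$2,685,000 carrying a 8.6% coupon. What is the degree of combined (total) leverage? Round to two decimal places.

11.01

At 105,920 units, contribution = 105,920 × R$32.11 = R$3,401,091.20.
EBIT = R$3,401,091.20 − R$2,861,200 = R$539,891.20. Interest = R$230,910.00, so EBIT − I = R$308,981.20.
DCL = contribution ÷ (EBIT − I) = R$3,401,091.20 ÷ R$308,981.20 = 11.0074.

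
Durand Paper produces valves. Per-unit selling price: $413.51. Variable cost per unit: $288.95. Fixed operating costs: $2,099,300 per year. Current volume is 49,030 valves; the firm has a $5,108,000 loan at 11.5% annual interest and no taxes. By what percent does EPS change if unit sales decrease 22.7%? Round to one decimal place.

-40.5%

At 49,030 units, contribution = 49,030 × $124.56 = $6,107,176.80.
EBIT = $6,107,176.80 − $2,099,300 = $4,007,876.80.
Interest = $587,420.00, so EBIT − I = $3,420,456.80.
Degree of combined leverage = contribution ÷ (EBIT − I) = $6,107,176.80 ÷ $3,420,456.80 = 1.7855.
EPS therefore changes by 1.7855 × (-22.7%) = -40.5%.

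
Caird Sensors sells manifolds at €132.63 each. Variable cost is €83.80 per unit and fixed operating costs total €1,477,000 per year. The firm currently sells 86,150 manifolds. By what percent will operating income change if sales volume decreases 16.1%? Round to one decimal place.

Total contribution margin = 86,150 × €48.83 = €4,206,704.50.
Subtracting fixed costs: EBIT = €4,206,704.50 − €1,477,000 = €2,729,704.50.
Degree of operating leverage = €4,206,704.50 / €2,729,704.50 = 1.5411.
Operating income changes by 1.5411 × -16.1% = -24.8%.

-24.8%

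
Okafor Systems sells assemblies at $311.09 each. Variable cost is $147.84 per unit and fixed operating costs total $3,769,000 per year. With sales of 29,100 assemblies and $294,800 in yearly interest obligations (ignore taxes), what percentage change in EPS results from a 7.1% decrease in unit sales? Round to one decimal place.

Total contribution margin = 29,100 × $163.25 = $4,750,575.00.
Subtracting fixed costs: EBIT = $4,750,575.00 − $3,769,000 = $981,575.00.
After interest of $294,800.00, pre-tax earnings = $686,775.00.
Degree of combined leverage = contribution ÷ (EBIT − I) = $4,750,575.00 ÷ $686,775.00 = 6.9172.
EPS therefore changes by 6.9172 × (-7.1%) = -49.1%.

-49.1%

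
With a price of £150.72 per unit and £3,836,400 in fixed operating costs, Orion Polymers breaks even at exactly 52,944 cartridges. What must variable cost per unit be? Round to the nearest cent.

£78.26

At break-even, FC = Q × (P − VC), so P − VC = £3,836,400 ÷ 52,944 = £72.4615.
Hence VC = price − CM = £150.72 − £72.4615 = £78.26.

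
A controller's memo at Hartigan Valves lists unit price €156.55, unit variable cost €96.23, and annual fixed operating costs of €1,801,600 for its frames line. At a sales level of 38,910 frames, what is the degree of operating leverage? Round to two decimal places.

4.30

Total contribution margin = 38,910 × €60.32 = €2,347,051.20.
EBIT = €2,347,051.20 − €1,801,600 = €545,451.20.
Degree of operating leverage = €2,347,051.20 / €545,451.20 = 4.3030.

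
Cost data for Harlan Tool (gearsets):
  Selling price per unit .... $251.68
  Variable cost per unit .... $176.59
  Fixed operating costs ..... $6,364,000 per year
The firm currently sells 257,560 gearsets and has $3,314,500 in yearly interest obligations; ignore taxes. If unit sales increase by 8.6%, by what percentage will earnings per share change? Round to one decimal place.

+17.2%

At 257,560 units, contribution = 257,560 × $75.09 = $19,340,180.40.
Operating income = contribution − fixed costs = $19,340,180.40 − $6,364,000 = $12,976,180.40.
After interest of $3,314,500.00, pre-tax earnings = $9,661,680.40.
DCL = total CM / (EBIT − I) = $19,340,180.40 / $9,661,680.40 = 2.0017.
%ΔEPS = DCL × %ΔSales = 2.0017 × +8.6% = +17.2%.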